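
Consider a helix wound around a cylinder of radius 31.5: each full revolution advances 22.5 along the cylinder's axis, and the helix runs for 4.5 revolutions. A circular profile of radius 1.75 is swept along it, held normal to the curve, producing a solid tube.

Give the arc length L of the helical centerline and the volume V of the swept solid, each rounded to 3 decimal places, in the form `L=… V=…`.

2πR = 2π·31.5 = 197.920337
per-turn = √(197.920337² + 22.5²) = √(39172.4599 + 506.25) = √39678.7099 = 199.195155
L = 4.5 × 199.195155 = 896.378199
V = π·1.75² × L = 9.621128 × 896.378199 = 8624.168938

L=896.378 V=8624.169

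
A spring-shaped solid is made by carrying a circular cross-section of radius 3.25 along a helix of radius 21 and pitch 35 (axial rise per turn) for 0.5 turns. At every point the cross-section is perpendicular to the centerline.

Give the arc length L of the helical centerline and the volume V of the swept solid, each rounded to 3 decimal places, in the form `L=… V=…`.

L=68.255 V=2264.911

2πR = 2π·21 = 131.946891
per-turn = √(131.946891² + 35²) = √(17409.9822 + 1225) = √18634.9822 = 136.510008
L = 0.5 × 136.510008 = 68.255004
V = π·3.25² × L = 33.183072 × 68.255004 = 2264.910732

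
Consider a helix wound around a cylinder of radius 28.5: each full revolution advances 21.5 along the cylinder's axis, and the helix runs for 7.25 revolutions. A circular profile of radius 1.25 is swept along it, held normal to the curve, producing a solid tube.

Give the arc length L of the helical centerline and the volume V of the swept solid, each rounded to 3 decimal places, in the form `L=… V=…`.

2πR = 2π·28.5 = 179.070781
per-turn = √(179.070781² + 21.5²) = √(32066.3447 + 462.25) = √32528.5947 = 180.356854
L = 7.25 × 180.356854 = 1307.587190
V = π·1.25² × L = 4.908739 × 1307.587190 = 6418.603608

L=1307.587 V=6418.604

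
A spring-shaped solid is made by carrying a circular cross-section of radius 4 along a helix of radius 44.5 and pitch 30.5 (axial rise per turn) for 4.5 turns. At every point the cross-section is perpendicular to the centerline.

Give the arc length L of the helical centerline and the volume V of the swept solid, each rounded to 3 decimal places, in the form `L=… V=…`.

L=1265.672 V=63619.593

2πR = 2π·44.5 = 279.601746
per-turn = √(279.601746² + 30.5²) = √(78177.1365 + 930.25) = √79107.3865 = 281.260354
L = 4.5 × 281.260354 = 1265.671591
V = π·4² × L = 50.265482 × 1265.671591 = 63619.593146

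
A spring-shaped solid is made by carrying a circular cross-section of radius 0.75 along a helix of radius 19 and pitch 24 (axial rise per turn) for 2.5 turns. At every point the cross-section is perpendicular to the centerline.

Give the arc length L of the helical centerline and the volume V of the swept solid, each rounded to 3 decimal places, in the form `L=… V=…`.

L=304.423 V=537.959

2πR = 2π·19 = 119.380521
per-turn = √(119.380521² + 24²) = √(14251.7088 + 576) = √14827.7088 = 121.769080
L = 2.5 × 121.769080 = 304.422699
V = π·0.75² × L = 1.767146 × 304.422699 = 537.959315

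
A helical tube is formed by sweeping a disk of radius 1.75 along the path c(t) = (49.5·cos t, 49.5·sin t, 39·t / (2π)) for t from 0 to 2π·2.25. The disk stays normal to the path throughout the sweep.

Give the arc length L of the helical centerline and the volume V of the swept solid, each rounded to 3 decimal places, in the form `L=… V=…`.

2πR = 2π·49.5 = 311.017673
per-turn = √(311.017673² + 39²) = √(96731.9927 + 1521) = √98252.9927 = 313.453334
L = 2.25 × 313.453334 = 705.270002
V = π·1.75² × L = 9.621128 × 705.270002 = 6785.492612

L=705.270 V=6785.493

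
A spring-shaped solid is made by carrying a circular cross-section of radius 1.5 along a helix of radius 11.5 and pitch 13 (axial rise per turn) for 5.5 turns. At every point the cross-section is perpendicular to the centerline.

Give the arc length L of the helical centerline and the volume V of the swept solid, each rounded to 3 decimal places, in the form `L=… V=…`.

2πR = 2π·11.5 = 72.256631
per-turn = √(72.256631² + 13²) = √(5221.0207 + 169) = √5390.0207 = 73.416761
L = 5.5 × 73.416761 = 403.792183
V = π·1.5² × L = 7.068583 × 403.792183 = 2854.238750

L=403.792 V=2854.239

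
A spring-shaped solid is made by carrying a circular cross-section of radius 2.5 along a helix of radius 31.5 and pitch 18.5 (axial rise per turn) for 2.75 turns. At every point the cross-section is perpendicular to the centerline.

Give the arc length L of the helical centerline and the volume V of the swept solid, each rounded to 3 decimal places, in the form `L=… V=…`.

2πR = 2π·31.5 = 197.920337
per-turn = √(197.920337² + 18.5²) = √(39172.4599 + 342.25) = √39514.7099 = 198.783072
L = 2.75 × 198.783072 = 546.653449
V = π·2.5² × L = 19.634954 × 546.653449 = 10733.515373

L=546.653 V=10733.515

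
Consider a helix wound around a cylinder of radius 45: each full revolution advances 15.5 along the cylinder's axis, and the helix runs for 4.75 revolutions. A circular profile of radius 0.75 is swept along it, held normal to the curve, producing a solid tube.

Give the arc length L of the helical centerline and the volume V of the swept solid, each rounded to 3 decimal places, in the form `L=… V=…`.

2πR = 2π·45 = 282.743339
per-turn = √(282.743339² + 15.5²) = √(79943.7956 + 240.25) = √80184.0456 = 283.167875
L = 4.75 × 283.167875 = 1345.047408
V = π·0.75² × L = 1.767146 × 1345.047408 = 2376.894969

L=1345.047 V=2376.895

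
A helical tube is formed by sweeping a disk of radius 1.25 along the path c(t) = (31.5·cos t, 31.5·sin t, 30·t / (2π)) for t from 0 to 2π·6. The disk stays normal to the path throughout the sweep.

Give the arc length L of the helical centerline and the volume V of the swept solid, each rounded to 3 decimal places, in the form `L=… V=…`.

2πR = 2π·31.5 = 197.920337
per-turn = √(197.920337² + 30²) = √(39172.4599 + 900) = √40072.4599 = 200.181068
L = 6 × 200.181068 = 1201.086406
V = π·1.25² × L = 4.908739 × 1201.086406 = 5895.819110

L=1201.086 V=5895.819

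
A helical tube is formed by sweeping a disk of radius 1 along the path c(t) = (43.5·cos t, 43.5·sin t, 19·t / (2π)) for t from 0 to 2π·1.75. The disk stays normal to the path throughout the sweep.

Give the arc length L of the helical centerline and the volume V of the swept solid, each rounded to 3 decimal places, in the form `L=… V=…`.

L=479.462 V=1506.274

2πR = 2π·43.5 = 273.318561
per-turn = √(273.318561² + 19²) = √(74703.0357 + 361) = √75064.0357 = 273.978166
L = 1.75 × 273.978166 = 479.461791
V = π·1² × L = 3.141593 × 479.461791 = 1506.273641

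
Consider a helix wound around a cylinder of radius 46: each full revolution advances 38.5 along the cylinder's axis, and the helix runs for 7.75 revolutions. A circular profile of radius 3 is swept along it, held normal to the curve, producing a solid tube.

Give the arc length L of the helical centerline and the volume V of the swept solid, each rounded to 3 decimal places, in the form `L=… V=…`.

L=2259.741 V=63892.666

2πR = 2π·46 = 289.026524
per-turn = √(289.026524² + 38.5²) = √(83536.3317 + 1482.25) = √85018.5817 = 291.579460
L = 7.75 × 291.579460 = 2259.740817
V = π·3² × L = 28.274334 × 2259.740817 = 63892.666350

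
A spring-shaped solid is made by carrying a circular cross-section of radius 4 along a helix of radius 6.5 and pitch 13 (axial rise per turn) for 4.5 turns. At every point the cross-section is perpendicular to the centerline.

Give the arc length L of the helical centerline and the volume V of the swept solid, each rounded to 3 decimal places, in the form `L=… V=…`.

2πR = 2π·6.5 = 40.840704
per-turn = √(40.840704² + 13²) = √(1667.9631 + 169) = √1836.9631 = 42.859808
L = 4.5 × 42.859808 = 192.869136
V = π·4² × L = 50.265482 × 192.869136 = 9694.660177

L=192.869 V=9694.660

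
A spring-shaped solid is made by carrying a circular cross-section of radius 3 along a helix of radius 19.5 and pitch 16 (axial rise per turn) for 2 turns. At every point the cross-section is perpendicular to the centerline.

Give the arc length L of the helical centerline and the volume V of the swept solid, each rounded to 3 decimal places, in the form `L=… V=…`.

L=247.125 V=6987.289

2πR = 2π·19.5 = 122.522113
per-turn = √(122.522113² + 16²) = √(15011.6683 + 256) = √15267.6683 = 123.562406
L = 2 × 123.562406 = 247.124813
V = π·3² × L = 28.274334 × 247.124813 = 6987.289472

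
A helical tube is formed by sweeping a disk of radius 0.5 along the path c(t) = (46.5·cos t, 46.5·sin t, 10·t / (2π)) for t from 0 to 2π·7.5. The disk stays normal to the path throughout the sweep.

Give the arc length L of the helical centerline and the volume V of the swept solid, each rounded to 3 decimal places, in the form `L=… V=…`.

L=2192.544 V=1722.020

2πR = 2π·46.5 = 292.168117
per-turn = √(292.168117² + 10²) = √(85362.2085 + 100) = √85462.2085 = 292.339201
L = 7.5 × 292.339201 = 2192.544008
V = π·0.5² × L = 0.785398 × 2192.544008 = 1722.020037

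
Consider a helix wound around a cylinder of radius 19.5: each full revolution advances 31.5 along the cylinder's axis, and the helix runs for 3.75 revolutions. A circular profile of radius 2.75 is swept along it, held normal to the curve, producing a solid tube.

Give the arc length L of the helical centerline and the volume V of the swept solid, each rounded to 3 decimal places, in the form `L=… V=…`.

L=474.400 V=11270.928

2πR = 2π·19.5 = 122.522113
per-turn = √(122.522113² + 31.5²) = √(15011.6683 + 992.25) = √16003.9183 = 126.506594
L = 3.75 × 126.506594 = 474.399727
V = π·2.75² × L = 23.758294 × 474.399727 = 11270.928398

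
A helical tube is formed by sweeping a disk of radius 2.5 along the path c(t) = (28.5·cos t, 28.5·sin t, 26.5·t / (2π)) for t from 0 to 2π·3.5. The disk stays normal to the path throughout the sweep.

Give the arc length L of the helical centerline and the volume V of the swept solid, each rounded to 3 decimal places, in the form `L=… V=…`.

2πR = 2π·28.5 = 179.070781
per-turn = √(179.070781² + 26.5²) = √(32066.3447 + 702.25) = √32768.5947 = 181.020979
L = 3.5 × 181.020979 = 633.573425
V = π·2.5² × L = 19.634954 × 633.573425 = 12440.185112

L=633.573 V=12440.185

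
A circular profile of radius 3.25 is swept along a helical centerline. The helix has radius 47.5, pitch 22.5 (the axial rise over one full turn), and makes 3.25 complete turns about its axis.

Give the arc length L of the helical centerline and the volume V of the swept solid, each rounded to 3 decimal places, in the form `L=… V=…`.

L=972.719 V=32277.813

2πR = 2π·47.5 = 298.451302
per-turn = √(298.451302² + 22.5²) = √(89073.1797 + 506.25) = √89579.4297 = 299.298229
L = 3.25 × 299.298229 = 972.719243
V = π·3.25² × L = 33.183072 × 972.719243 = 32277.813081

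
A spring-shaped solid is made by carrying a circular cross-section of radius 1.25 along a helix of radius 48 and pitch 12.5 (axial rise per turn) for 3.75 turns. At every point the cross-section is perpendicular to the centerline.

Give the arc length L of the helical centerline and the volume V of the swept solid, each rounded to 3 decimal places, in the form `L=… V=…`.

L=1131.944 V=5556.419

2πR = 2π·48 = 301.592895
per-turn = √(301.592895² + 12.5²) = √(90958.2742 + 156.25) = √91114.5242 = 301.851825
L = 3.75 × 301.851825 = 1131.944343
V = π·1.25² × L = 4.908739 × 1131.944343 = 5556.418801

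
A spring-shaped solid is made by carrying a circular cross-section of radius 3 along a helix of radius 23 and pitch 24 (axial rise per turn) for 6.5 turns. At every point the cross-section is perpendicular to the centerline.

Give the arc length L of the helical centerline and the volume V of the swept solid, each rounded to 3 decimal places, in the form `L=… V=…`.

L=952.202 V=26922.875

2πR = 2π·23 = 144.513262
per-turn = √(144.513262² + 24²) = √(20884.0829 + 576) = √21460.0829 = 146.492604
L = 6.5 × 146.492604 = 952.201923
V = π·3² × L = 28.274334 × 952.201923 = 26922.875108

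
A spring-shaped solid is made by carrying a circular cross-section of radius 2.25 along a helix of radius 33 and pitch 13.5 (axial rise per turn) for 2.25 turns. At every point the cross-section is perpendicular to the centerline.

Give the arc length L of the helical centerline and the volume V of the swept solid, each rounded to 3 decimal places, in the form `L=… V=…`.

L=467.514 V=7435.494

2πR = 2π·33 = 207.345115
per-turn = √(207.345115² + 13.5²) = √(42991.9968 + 182.25) = √43174.2468 = 207.784135
L = 2.25 × 207.784135 = 467.514304
V = π·2.25² × L = 15.904313 × 467.514304 = 7435.493731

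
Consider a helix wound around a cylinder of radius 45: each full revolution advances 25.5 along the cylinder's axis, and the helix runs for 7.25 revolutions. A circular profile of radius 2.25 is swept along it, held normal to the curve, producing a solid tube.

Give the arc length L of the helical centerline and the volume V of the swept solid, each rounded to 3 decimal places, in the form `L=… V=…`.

2πR = 2π·45 = 282.743339
per-turn = √(282.743339² + 25.5²) = √(79943.7956 + 650.25) = √80594.0456 = 283.890904
L = 7.25 × 283.890904 = 2058.209058
V = π·2.25² × L = 15.904313 × 2058.209058 = 32734.400677

L=2058.209 V=32734.401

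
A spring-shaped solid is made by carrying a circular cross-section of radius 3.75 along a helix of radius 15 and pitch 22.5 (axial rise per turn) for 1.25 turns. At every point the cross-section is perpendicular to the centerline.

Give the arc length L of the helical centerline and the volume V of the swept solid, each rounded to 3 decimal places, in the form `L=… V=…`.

2πR = 2π·15 = 94.247780
per-turn = √(94.247780² + 22.5²) = √(8882.6440 + 506.25) = √9388.8940 = 96.896305
L = 1.25 × 96.896305 = 121.120381
V = π·3.75² × L = 44.178647 × 121.120381 = 5350.934541

L=121.120 V=5350.935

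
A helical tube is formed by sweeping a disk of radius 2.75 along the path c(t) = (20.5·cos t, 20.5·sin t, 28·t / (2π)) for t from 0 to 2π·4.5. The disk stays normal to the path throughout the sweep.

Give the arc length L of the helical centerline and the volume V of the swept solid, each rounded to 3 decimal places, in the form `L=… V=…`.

L=593.161 V=14092.490

2πR = 2π·20.5 = 128.805299
per-turn = √(128.805299² + 28²) = √(16590.8050 + 784) = √17374.8050 = 131.813524
L = 4.5 × 131.813524 = 593.160856
V = π·2.75² × L = 23.758294 × 593.160856 = 14092.490271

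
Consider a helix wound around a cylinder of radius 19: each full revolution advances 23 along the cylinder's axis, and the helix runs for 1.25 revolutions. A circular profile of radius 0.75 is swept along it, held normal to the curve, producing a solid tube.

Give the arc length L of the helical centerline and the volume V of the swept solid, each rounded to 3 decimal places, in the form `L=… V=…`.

2πR = 2π·19 = 119.380521
per-turn = √(119.380521² + 23²) = √(14251.7088 + 529) = √14780.7088 = 121.575938
L = 1.25 × 121.575938 = 151.969923
V = π·0.75² × L = 1.767146 × 151.969923 = 268.553021

L=151.970 V=268.553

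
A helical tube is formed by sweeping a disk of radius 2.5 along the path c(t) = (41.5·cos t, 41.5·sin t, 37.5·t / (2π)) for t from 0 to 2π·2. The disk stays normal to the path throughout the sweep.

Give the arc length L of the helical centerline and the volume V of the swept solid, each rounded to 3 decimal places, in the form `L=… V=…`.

L=526.870 V=10345.065

2πR = 2π·41.5 = 260.752190
per-turn = √(260.752190² + 37.5²) = √(67991.7047 + 1406.25) = √69397.9547 = 263.434916
L = 2 × 263.434916 = 526.869831
V = π·2.5² × L = 19.634954 × 526.869831 = 10345.064942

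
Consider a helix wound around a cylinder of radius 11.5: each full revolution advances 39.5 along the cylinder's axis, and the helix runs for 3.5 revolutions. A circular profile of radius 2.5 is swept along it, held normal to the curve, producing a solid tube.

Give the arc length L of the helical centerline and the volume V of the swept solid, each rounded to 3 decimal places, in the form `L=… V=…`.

L=288.220 V=5659.180

2πR = 2π·11.5 = 72.256631
per-turn = √(72.256631² + 39.5²) = √(5221.0207 + 1560.25) = √6781.2707 = 82.348471
L = 3.5 × 82.348471 = 288.219650
V = π·2.5² × L = 19.634954 × 288.219650 = 5659.179586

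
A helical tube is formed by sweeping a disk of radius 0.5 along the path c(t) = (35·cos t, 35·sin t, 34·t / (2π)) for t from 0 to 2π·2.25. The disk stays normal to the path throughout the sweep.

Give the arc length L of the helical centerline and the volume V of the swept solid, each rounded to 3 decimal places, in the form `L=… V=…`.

2πR = 2π·35 = 219.911486
per-turn = √(219.911486² + 34²) = √(48361.0616 + 1156) = √49517.0616 = 222.524294
L = 2.25 × 222.524294 = 500.679662
V = π·0.5² × L = 0.785398 × 500.679662 = 393.232887

L=500.680 V=393.233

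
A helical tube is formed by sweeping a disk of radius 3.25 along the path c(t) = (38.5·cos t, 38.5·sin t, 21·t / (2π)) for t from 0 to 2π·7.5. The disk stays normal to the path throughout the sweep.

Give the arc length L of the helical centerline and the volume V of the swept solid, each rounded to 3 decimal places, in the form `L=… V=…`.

2πR = 2π·38.5 = 241.902634
per-turn = √(241.902634² + 21²) = √(58516.8845 + 441) = √58957.8845 = 242.812447
L = 7.5 × 242.812447 = 1821.093354
V = π·3.25² × L = 33.183072 × 1821.093354 = 60429.472609

L=1821.093 V=60429.473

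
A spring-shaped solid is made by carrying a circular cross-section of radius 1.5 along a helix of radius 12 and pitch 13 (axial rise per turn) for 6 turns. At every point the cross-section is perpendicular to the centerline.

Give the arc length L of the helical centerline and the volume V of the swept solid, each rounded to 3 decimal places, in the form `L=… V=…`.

L=459.064 V=3244.935

2πR = 2π·12 = 75.398224
per-turn = √(75.398224² + 13²) = √(5684.8921 + 169) = √5853.8921 = 76.510732
L = 6 × 76.510732 = 459.064393
V = π·1.5² × L = 7.068583 × 459.064393 = 3244.934980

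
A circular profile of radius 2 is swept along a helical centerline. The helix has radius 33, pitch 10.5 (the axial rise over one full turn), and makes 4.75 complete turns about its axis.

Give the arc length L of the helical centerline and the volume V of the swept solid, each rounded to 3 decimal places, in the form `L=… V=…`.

2πR = 2π·33 = 207.345115
per-turn = √(207.345115² + 10.5²) = √(42991.9968 + 110.25) = √43102.2468 = 207.610806
L = 4.75 × 207.610806 = 986.151329
V = π·2² × L = 12.566371 × 986.151329 = 12392.343076

L=986.151 V=12392.343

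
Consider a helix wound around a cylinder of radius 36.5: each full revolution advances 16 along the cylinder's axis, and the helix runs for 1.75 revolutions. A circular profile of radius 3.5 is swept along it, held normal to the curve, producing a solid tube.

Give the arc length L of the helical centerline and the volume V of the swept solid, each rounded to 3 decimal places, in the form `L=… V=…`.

L=402.314 V=15482.857

2πR = 2π·36.5 = 229.336264
per-turn = √(229.336264² + 16²) = √(52595.1219 + 256) = √52851.1219 = 229.893719
L = 1.75 × 229.893719 = 402.314008
V = π·3.5² × L = 38.484510 × 402.314008 = 15482.857450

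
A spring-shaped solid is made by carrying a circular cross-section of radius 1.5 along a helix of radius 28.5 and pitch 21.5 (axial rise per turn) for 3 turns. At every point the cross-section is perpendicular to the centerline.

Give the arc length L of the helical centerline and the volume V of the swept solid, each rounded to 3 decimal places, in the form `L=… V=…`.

2πR = 2π·28.5 = 179.070781
per-turn = √(179.070781² + 21.5²) = √(32066.3447 + 462.25) = √32528.5947 = 180.356854
L = 3 × 180.356854 = 541.070561
V = π·1.5² × L = 7.068583 × 541.070561 = 3824.602426

L=541.071 V=3824.602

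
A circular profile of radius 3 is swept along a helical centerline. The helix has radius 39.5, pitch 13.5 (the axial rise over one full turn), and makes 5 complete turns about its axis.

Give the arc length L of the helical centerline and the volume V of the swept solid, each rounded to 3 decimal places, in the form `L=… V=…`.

2πR = 2π·39.5 = 248.185820
per-turn = √(248.185820² + 13.5²) = √(61596.2011 + 182.25) = √61778.4511 = 248.552713
L = 5 × 248.552713 = 1242.763564
V = π·3² × L = 28.274334 × 1242.763564 = 35138.311953

L=1242.764 V=35138.312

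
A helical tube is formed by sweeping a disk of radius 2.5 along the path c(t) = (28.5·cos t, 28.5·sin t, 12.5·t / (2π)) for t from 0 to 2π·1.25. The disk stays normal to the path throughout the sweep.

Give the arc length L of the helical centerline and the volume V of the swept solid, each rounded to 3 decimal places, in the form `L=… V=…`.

L=224.383 V=4405.753

2πR = 2π·28.5 = 179.070781
per-turn = √(179.070781² + 12.5²) = √(32066.3447 + 156.25) = √32222.5947 = 179.506531
L = 1.25 × 179.506531 = 224.383164
V = π·2.5² × L = 19.634954 × 224.383164 = 4405.753120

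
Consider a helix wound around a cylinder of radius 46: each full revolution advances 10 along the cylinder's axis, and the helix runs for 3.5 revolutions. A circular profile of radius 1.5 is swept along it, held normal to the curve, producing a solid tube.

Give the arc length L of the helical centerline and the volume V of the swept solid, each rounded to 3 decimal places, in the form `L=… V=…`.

2πR = 2π·46 = 289.026524
per-turn = √(289.026524² + 10²) = √(83536.3317 + 100) = √83636.3317 = 289.199467
L = 3.5 × 289.199467 = 1012.198134
V = π·1.5² × L = 7.068583 × 1012.198134 = 7154.807000

L=1012.198 V=7154.807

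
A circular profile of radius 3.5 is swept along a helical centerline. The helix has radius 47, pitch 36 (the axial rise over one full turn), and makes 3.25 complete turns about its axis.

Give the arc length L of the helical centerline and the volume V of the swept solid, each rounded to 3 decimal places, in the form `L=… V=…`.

L=966.862 V=37209.201

2πR = 2π·47 = 295.309709
per-turn = √(295.309709² + 36²) = √(87207.8245 + 1296) = √88503.8245 = 297.495923
L = 3.25 × 297.495923 = 966.861751
V = π·3.5² × L = 38.484510 × 966.861751 = 37209.200743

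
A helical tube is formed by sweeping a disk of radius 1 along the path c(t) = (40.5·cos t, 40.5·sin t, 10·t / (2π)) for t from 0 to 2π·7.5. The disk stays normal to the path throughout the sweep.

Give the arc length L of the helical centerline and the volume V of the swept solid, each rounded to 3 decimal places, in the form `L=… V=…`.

2πR = 2π·40.5 = 254.469005
per-turn = √(254.469005² + 10²) = √(64754.4745 + 100) = √64854.4745 = 254.665417
L = 7.5 × 254.665417 = 1909.990625
V = π·1² × L = 3.141593 × 1909.990625 = 6000.412517

L=1909.991 V=6000.413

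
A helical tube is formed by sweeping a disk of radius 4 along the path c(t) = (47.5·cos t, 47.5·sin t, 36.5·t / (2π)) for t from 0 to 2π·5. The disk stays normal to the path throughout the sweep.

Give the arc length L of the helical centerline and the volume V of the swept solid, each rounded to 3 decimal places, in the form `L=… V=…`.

L=1503.375 V=75567.859

2πR = 2π·47.5 = 298.451302
per-turn = √(298.451302² + 36.5²) = √(89073.1797 + 1332.25) = √90405.4297 = 300.674957
L = 5 × 300.674957 = 1503.374785
V = π·4² × L = 50.265482 × 1503.374785 = 75567.858863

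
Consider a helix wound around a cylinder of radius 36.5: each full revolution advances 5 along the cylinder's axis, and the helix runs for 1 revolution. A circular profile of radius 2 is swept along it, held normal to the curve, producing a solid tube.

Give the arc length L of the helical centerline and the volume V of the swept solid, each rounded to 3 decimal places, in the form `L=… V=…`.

2πR = 2π·36.5 = 229.336264
per-turn = √(229.336264² + 5²) = √(52595.1219 + 25) = √52620.1219 = 229.390762
L = 1 × 229.390762 = 229.390762
V = π·2² × L = 12.566371 × 229.390762 = 2882.609335

L=229.391 V=2882.609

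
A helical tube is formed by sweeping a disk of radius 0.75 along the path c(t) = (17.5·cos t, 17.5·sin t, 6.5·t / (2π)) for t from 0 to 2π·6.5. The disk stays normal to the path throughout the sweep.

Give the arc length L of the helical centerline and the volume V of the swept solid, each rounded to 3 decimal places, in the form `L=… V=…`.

2πR = 2π·17.5 = 109.955743
per-turn = √(109.955743² + 6.5²) = √(12090.2654 + 42.25) = √12132.5154 = 110.147698
L = 6.5 × 110.147698 = 715.960037
V = π·0.75² × L = 1.767146 × 715.960037 = 1265.205822

L=715.960 V=1265.206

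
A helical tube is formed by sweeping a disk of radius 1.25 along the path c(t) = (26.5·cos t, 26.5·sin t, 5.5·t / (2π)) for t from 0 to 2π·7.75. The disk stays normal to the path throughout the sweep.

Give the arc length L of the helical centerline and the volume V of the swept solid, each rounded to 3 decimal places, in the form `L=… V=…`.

2πR = 2π·26.5 = 166.504411
per-turn = √(166.504411² + 5.5²) = √(27723.7188 + 30.25) = √27753.9688 = 166.595224
L = 7.75 × 166.595224 = 1291.112988
V = π·1.25² × L = 4.908739 × 1291.112988 = 6337.736061

L=1291.113 V=6337.736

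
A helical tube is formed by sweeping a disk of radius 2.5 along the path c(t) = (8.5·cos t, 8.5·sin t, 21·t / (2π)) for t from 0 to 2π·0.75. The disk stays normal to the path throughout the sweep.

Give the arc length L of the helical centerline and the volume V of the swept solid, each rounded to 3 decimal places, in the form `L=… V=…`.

2πR = 2π·8.5 = 53.407075
per-turn = √(53.407075² + 21²) = √(2852.3157 + 441) = √3293.3157 = 57.387417
L = 0.75 × 57.387417 = 43.040563
V = π·2.5² × L = 19.634954 × 43.040563 = 845.099479

L=43.041 V=845.099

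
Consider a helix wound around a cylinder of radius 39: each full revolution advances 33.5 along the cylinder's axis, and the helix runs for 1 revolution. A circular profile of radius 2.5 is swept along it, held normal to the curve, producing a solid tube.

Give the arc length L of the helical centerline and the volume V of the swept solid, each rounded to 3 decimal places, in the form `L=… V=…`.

L=247.324 V=4856.186

2πR = 2π·39 = 245.044227
per-turn = √(245.044227² + 33.5²) = √(60046.6732 + 1122.25) = √61168.9232 = 247.323519
L = 1 × 247.323519 = 247.323519
V = π·2.5² × L = 19.634954 × 247.323519 = 4856.185945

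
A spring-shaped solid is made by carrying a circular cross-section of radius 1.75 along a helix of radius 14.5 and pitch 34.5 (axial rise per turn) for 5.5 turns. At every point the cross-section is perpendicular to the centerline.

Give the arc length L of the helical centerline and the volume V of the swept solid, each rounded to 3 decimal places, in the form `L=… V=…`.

2πR = 2π·14.5 = 91.106187
per-turn = √(91.106187² + 34.5²) = √(8300.3373 + 1190.25) = √9490.5873 = 97.419645
L = 5.5 × 97.419645 = 535.808049
V = π·1.75² × L = 9.621128 × 535.808049 = 5155.077560

L=535.808 V=5155.078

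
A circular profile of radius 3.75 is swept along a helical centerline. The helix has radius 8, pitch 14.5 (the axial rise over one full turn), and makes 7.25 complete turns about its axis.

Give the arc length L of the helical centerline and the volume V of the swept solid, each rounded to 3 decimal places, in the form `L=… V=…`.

2πR = 2π·8 = 50.265482
per-turn = √(50.265482² + 14.5²) = √(2526.6187 + 210.25) = √2736.8687 = 52.315091
L = 7.25 × 52.315091 = 379.284408
V = π·3.75² × L = 44.178647 × 379.284408 = 16756.271874

L=379.284 V=16756.272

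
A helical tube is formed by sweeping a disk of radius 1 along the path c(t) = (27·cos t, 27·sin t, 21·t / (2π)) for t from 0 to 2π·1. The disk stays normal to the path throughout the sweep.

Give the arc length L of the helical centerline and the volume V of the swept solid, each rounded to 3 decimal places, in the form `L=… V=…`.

2πR = 2π·27 = 169.646003
per-turn = √(169.646003² + 21²) = √(28779.7664 + 441) = √29220.7664 = 170.940827
L = 1 × 170.940827 = 170.940827
V = π·1² × L = 3.141593 × 170.940827 = 537.026447

L=170.941 V=537.026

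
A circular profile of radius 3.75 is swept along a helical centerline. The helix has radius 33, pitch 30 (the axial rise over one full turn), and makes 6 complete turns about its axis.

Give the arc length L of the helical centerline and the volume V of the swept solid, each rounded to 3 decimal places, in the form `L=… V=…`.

L=1257.025 V=55533.664

2πR = 2π·33 = 207.345115
per-turn = √(207.345115² + 30²) = √(42991.9968 + 900) = √43891.9968 = 209.504169
L = 6 × 209.504169 = 1257.025013
V = π·3.75² × L = 44.178647 × 1257.025013 = 55533.663939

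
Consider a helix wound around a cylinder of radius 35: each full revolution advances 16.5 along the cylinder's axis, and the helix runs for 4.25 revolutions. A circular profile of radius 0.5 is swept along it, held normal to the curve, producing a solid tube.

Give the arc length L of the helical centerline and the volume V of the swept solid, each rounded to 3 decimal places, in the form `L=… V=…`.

L=937.251 V=736.115

2πR = 2π·35 = 219.911486
per-turn = √(219.911486² + 16.5²) = √(48361.0616 + 272.25) = √48633.3116 = 220.529616
L = 4.25 × 220.529616 = 937.250868
V = π·0.5² × L = 0.785398 × 937.250868 = 736.115111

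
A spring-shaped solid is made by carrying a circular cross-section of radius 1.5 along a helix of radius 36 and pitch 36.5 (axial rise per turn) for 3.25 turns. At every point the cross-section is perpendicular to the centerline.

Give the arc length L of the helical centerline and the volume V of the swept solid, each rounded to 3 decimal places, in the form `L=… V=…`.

2πR = 2π·36 = 226.194671
per-turn = √(226.194671² + 36.5²) = √(51164.0292 + 1332.25) = √52496.2792 = 229.120665
L = 3.25 × 229.120665 = 744.642162
V = π·1.5² × L = 7.068583 × 744.642162 = 5263.565277

L=744.642 V=5263.565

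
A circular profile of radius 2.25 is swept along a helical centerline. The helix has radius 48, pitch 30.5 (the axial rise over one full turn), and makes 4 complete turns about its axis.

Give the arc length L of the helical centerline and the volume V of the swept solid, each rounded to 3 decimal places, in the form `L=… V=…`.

L=1212.525 V=19284.374

2πR = 2π·48 = 301.592895
per-turn = √(301.592895² + 30.5²) = √(90958.2742 + 930.25) = √91888.5242 = 303.131200
L = 4 × 303.131200 = 1212.524798
V = π·2.25² × L = 15.904313 × 1212.524798 = 19284.373681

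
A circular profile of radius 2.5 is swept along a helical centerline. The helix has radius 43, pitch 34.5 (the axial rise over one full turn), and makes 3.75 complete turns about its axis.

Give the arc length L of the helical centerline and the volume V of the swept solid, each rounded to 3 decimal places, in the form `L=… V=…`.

2πR = 2π·43 = 270.176968
per-turn = √(270.176968² + 34.5²) = √(72995.5942 + 1190.25) = √74185.8442 = 272.370784
L = 3.75 × 272.370784 = 1021.390441
V = π·2.5² × L = 19.634954 × 1021.390441 = 20054.954416

L=1021.390 V=20054.954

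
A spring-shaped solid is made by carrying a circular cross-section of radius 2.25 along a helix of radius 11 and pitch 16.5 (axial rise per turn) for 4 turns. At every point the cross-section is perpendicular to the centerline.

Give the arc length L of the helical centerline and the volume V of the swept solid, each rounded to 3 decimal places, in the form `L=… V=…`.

L=284.229 V=4520.470

2πR = 2π·11 = 69.115038
per-turn = √(69.115038² + 16.5²) = √(4776.8885 + 272.25) = √5049.1385 = 71.057290
L = 4 × 71.057290 = 284.229162
V = π·2.25² × L = 15.904313 × 284.229162 = 4520.469500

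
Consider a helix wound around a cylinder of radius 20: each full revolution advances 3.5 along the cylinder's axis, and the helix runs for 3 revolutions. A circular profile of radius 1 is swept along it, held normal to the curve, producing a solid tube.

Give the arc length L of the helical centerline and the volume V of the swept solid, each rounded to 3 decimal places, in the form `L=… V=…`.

2πR = 2π·20 = 125.663706
per-turn = √(125.663706² + 3.5²) = √(15791.3670 + 12.25) = √15803.6170 = 125.712438
L = 3 × 125.712438 = 377.137314
V = π·1² × L = 3.141593 × 377.137314 = 1184.811814

L=377.137 V=1184.812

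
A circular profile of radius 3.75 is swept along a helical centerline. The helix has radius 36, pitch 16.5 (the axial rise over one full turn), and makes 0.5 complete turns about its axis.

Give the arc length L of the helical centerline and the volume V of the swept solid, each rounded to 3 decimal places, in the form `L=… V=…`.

2πR = 2π·36 = 226.194671
per-turn = √(226.194671² + 16.5²) = √(51164.0292 + 272.25) = √51436.2792 = 226.795677
L = 0.5 × 226.795677 = 113.397839
V = π·3.75² × L = 44.178647 × 113.397839 = 5009.763048

L=113.398 V=5009.763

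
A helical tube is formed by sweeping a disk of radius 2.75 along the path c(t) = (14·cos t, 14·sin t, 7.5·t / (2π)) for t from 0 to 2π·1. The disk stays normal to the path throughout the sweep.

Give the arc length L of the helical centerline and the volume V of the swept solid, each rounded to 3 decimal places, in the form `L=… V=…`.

2πR = 2π·14 = 87.964594
per-turn = √(87.964594² + 7.5²) = √(7737.7699 + 56.25) = √7794.0199 = 88.283746
L = 1 × 88.283746 = 88.283746
V = π·2.75² × L = 23.758294 × 88.283746 = 2097.471238

L=88.284 V=2097.471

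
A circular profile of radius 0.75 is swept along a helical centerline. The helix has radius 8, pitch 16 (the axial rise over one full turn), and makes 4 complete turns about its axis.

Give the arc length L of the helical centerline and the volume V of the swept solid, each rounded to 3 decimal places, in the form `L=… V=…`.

L=211.002 V=372.872

2πR = 2π·8 = 50.265482
per-turn = √(50.265482² + 16²) = √(2526.6187 + 256) = √2782.6187 = 52.750533
L = 4 × 52.750533 = 211.002132
V = π·0.75² × L = 1.767146 × 211.002132 = 372.871545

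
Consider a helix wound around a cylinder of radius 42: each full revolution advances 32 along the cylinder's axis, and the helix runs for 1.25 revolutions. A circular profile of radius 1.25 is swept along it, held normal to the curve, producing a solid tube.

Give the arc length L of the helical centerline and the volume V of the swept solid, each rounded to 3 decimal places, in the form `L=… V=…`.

2πR = 2π·42 = 263.893783
per-turn = √(263.893783² + 32²) = √(69639.9287 + 1024) = √70663.9287 = 265.826877
L = 1.25 × 265.826877 = 332.283597
V = π·1.25² × L = 4.908739 × 332.283597 = 1631.093290

L=332.284 V=1631.093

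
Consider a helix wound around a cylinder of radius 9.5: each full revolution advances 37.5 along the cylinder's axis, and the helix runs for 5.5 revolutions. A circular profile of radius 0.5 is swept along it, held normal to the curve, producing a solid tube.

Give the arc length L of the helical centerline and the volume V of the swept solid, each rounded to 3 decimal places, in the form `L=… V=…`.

2πR = 2π·9.5 = 59.690260
per-turn = √(59.690260² + 37.5²) = √(3562.9272 + 1406.25) = √4969.1772 = 70.492391
L = 5.5 × 70.492391 = 387.708150
V = π·0.5² × L = 0.785398 × 387.708150 = 304.505269

L=387.708 V=304.505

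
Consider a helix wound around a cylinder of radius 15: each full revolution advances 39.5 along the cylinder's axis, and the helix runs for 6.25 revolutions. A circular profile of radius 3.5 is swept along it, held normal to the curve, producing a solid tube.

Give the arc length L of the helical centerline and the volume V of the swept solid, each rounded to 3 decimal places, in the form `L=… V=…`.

2πR = 2π·15 = 94.247780
per-turn = √(94.247780² + 39.5²) = √(8882.6440 + 1560.25) = √10442.8940 = 102.190479
L = 6.25 × 102.190479 = 638.690493
V = π·3.5² × L = 38.484510 × 638.690493 = 24579.690654

L=638.690 V=24579.691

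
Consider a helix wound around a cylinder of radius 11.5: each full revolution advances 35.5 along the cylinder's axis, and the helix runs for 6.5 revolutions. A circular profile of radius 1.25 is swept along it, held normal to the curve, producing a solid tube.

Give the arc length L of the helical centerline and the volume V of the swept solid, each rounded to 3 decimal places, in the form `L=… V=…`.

2πR = 2π·11.5 = 72.256631
per-turn = √(72.256631² + 35.5²) = √(5221.0207 + 1260.25) = √6481.2707 = 80.506340
L = 6.5 × 80.506340 = 523.291208
V = π·1.25² × L = 4.908739 × 523.291208 = 2568.699710

L=523.291 V=2568.700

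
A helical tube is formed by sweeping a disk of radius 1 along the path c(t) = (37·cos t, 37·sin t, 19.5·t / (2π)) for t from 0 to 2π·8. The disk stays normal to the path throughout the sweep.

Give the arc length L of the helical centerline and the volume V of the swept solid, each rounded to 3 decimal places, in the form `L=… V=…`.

L=1866.354 V=5863.324

2πR = 2π·37 = 232.477856
per-turn = √(232.477856² + 19.5²) = √(54045.9537 + 380.25) = √54426.2037 = 233.294243
L = 8 × 233.294243 = 1866.353942
V = π·1² × L = 3.141593 × 1866.353942 = 5863.323833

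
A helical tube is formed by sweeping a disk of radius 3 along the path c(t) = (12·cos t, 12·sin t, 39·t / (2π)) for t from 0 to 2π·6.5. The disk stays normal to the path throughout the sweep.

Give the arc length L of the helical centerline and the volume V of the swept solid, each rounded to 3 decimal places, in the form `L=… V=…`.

2πR = 2π·12 = 75.398224
per-turn = √(75.398224² + 39²) = √(5684.8921 + 1521) = √7205.8921 = 84.887526
L = 6.5 × 84.887526 = 551.768921
V = π·3² × L = 28.274334 × 551.768921 = 15600.898712

L=551.769 V=15600.899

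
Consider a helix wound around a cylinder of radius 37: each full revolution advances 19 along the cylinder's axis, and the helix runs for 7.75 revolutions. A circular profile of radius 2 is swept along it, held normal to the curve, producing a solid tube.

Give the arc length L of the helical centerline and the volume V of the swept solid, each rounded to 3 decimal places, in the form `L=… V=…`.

L=1807.711 V=22716.362

2πR = 2π·37 = 232.477856
per-turn = √(232.477856² + 19²) = √(54045.9537 + 361) = √54406.9537 = 233.252982
L = 7.75 × 233.252982 = 1807.710612
V = π·2² × L = 12.566371 × 1807.710612 = 22716.361514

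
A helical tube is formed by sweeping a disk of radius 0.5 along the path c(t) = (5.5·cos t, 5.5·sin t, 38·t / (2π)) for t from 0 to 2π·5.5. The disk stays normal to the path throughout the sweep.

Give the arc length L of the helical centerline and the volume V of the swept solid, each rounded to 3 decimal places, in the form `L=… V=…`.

L=282.500 V=221.875

2πR = 2π·5.5 = 34.557519
per-turn = √(34.557519² + 38²) = √(1194.2221 + 1444) = √2638.2221 = 51.363627
L = 5.5 × 51.363627 = 282.499946
V = π·0.5² × L = 0.785398 × 282.499946 = 221.874939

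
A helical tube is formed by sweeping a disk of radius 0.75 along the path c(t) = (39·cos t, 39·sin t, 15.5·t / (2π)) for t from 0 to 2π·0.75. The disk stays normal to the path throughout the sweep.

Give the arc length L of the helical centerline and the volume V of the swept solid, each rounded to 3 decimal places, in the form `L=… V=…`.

2πR = 2π·39 = 245.044227
per-turn = √(245.044227² + 15.5²) = √(60046.6732 + 240.25) = √60286.9232 = 245.533955
L = 0.75 × 245.533955 = 184.150466
V = π·0.75² × L = 1.767146 × 184.150466 = 325.420736

L=184.150 V=325.421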